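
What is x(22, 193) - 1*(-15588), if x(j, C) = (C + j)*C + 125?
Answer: 57208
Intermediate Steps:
x(j, C) = 125 + C*(C + j) (x(j, C) = C*(C + j) + 125 = 125 + C*(C + j))
x(22, 193) - 1*(-15588) = (125 + 193**2 + 193*22) - 1*(-15588) = (125 + 37249 + 4246) + 15588 = 41620 + 15588 = 57208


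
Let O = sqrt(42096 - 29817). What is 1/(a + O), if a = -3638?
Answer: -3638/13222765 - sqrt(12279)/13222765 ≈ -0.00028351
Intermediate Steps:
O = sqrt(12279) ≈ 110.81
1/(a + O) = 1/(-3638 + sqrt(12279))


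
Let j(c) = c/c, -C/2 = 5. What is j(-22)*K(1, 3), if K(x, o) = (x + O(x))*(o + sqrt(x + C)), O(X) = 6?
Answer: 21 + 21*I ≈ 21.0 + 21.0*I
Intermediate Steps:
C = -10 (C = -2*5 = -10)
j(c) = 1
K(x, o) = (6 + x)*(o + sqrt(-10 + x)) (K(x, o) = (x + 6)*(o + sqrt(x - 10)) = (6 + x)*(o + sqrt(-10 + x)))
j(-22)*K(1, 3) = 1*(6*3 + 6*sqrt(-10 + 1) + 3*1 + 1*sqrt(-10 + 1)) = 1*(18 + 6*sqrt(-9) + 3 + 1*sqrt(-9)) = 1*(18 + 6*(3*I) + 3 + 1*(3*I)) = 1*(18 + 18*I + 3 + 3*I) = 1*(21 + 21*I) = 21 + 21*I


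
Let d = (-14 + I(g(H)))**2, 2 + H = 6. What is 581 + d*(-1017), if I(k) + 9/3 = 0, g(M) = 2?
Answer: -293332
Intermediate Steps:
H = 4 (H = -2 + 6 = 4)
I(k) = -3 (I(k) = -3 + 0 = -3)
d = 289 (d = (-14 - 3)**2 = (-17)**2 = 289)
581 + d*(-1017) = 581 + 289*(-1017) = 581 - 293913 = -293332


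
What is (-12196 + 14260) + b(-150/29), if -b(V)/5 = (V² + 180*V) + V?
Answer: 5560074/841 ≈ 6611.3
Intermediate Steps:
b(V) = -905*V - 5*V² (b(V) = -5*((V² + 180*V) + V) = -5*(V² + 181*V) = -905*V - 5*V²)
(-12196 + 14260) + b(-150/29) = (-12196 + 14260) - 5*(-150/29)*(181 - 150/29) = 2064 - 5*(-150*1/29)*(181 - 150*1/29) = 2064 - 5*(-150/29)*(181 - 150/29) = 2064 - 5*(-150/29)*5099/29 = 2064 + 3824250/841 = 5560074/841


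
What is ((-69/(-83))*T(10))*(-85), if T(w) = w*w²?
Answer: -5865000/83 ≈ -70663.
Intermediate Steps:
T(w) = w³
((-69/(-83))*T(10))*(-85) = (-69/(-83)*10³)*(-85) = (-69*(-1/83)*1000)*(-85) = ((69/83)*1000)*(-85) = (69000/83)*(-85) = -5865000/83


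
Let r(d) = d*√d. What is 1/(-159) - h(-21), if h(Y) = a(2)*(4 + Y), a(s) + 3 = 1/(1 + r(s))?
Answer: -59473/1113 + 34*√2/7 ≈ -46.566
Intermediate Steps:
r(d) = d^(3/2)
a(s) = -3 + 1/(1 + s^(3/2))
h(Y) = (-2 - 6*√2)*(4 + Y)/(1 + 2*√2) (h(Y) = ((-2 - 6*√2)/(1 + 2^(3/2)))*(4 + Y) = ((-2 - 6*√2)/(1 + 2*√2))*(4 + Y) = (-2 - 6*√2)*(4 + Y)/(1 + 2*√2))
1/(-159) - h(-21) = 1/(-159) - (-88/7 - 22/7*(-21) + 8*√2/7 + (2/7)*(-21)*√2) = -1/159 - (-88/7 + 66 + 8*√2/7 - 6*√2) = -1/159 - (374/7 - 34*√2/7) = -1/159 + (-374/7 + 34*√2/7) = -59473/1113 + 34*√2/7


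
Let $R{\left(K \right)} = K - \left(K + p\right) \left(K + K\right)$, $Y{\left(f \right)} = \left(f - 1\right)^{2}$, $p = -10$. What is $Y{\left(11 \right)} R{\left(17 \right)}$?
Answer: $-22100$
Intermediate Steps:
$Y{\left(f \right)} = \left(-1 + f\right)^{2}$
$R{\left(K \right)} = K - 2 K \left(-10 + K\right)$ ($R{\left(K \right)} = K - \left(K - 10\right) \left(K + K\right) = K - \left(-10 + K\right) 2 K = K - 2 K \left(-10 + K\right)$)
$Y{\left(11 \right)} R{\left(17 \right)} = \left(-1 + 11\right)^{2} \cdot 17 \left(21 - 34\right) = 10^{2} \cdot 17 \left(21 - 34\right) = 100 \cdot 17 \left(-13\right) = 100 \left(-221\right) = -22100$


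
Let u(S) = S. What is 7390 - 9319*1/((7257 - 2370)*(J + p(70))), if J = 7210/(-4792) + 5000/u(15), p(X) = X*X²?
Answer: 29708974266149026/4020158902365 ≈ 7390.0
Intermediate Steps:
p(X) = X³
J = 2385185/7188 (J = 7210/(-4792) + 5000/15 = 7210*(-1/4792) + 5000*(1/15) = -3605/2396 + 1000/3 = 2385185/7188 ≈ 331.83)
7390 - 9319*1/((7257 - 2370)*(J + p(70))) = 7390 - 9319*1/((7257 - 2370)*(2385185/7188 + 70³)) = 7390 - 9319*1/(4887*(2385185/7188 + 343000)) = 7390 - 9319/((2467869185/7188)*4887) = 7390 - 9319/4020158902365/2396 = 7390 - 9319*2396/4020158902365 = 7390 - 22328324/4020158902365 = 29708974266149026/4020158902365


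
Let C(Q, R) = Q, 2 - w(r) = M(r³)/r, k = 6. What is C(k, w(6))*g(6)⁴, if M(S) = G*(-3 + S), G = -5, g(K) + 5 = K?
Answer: 6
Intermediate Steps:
g(K) = -5 + K
M(S) = 15 - 5*S (M(S) = -5*(-3 + S) = 15 - 5*S)
w(r) = 2 - (15 - 5*r³)/r
C(k, w(6))*g(6)⁴ = 6*(-5 + 6)⁴ = 6*1⁴ = 6*1 = 6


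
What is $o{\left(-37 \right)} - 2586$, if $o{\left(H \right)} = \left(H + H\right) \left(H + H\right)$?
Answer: $2890$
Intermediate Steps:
$o{\left(H \right)} = 4 H^{2}$ ($o{\left(H \right)} = 2 H 2 H = 4 H^{2}$)
$o{\left(-37 \right)} - 2586 = 4 \left(-37\right)^{2} - 2586 = 4 \cdot 1369 - 2586 = 5476 - 2586 = 2890$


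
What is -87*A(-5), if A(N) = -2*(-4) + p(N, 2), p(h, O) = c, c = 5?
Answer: -1131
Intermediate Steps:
p(h, O) = 5
A(N) = 13 (A(N) = -2*(-4) + 5 = 8 + 5 = 13)
-87*A(-5) = -87*13 = -1131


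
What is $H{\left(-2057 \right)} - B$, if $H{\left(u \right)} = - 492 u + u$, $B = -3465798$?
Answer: $4475785$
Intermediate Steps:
$H{\left(u \right)} = - 491 u$
$H{\left(-2057 \right)} - B = \left(-491\right) \left(-2057\right) - -3465798 = 1009987 + 3465798 = 4475785$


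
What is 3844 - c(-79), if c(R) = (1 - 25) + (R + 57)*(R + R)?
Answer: 392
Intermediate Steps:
c(R) = -24 + 2*R*(57 + R) (c(R) = -24 + (57 + R)*(2*R) = -24 + 2*R*(57 + R))
3844 - c(-79) = 3844 - (-24 + 2*(-79)² + 114*(-79)) = 3844 - (-24 + 2*6241 - 9006) = 3844 - (-24 + 12482 - 9006) = 3844 - 1*3452 = 3844 - 3452 = 392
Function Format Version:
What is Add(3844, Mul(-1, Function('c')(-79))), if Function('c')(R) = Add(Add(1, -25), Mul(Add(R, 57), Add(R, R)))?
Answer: 392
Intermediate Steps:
Function('c')(R) = Add(-24, Mul(2, R, Add(57, R))) (Function('c')(R) = Add(-24, Mul(Add(57, R), Mul(2, R))) = Add(-24, Mul(2, R, Add(57, R))))
Add(3844, Mul(-1, Function('c')(-79))) = Add(3844, Mul(-1, Add(-24, Mul(2, Pow(-79, 2)), Mul(114, -79)))) = Add(3844, Mul(-1, Add(-24, Mul(2, 6241), -9006))) = Add(3844, Mul(-1, Add(-24, 12482, -9006))) = Add(3844, Mul(-1, 3452)) = Add(3844, -3452) = 392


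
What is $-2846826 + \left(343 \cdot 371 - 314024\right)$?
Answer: $-3033597$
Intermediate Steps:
$-2846826 + \left(343 \cdot 371 - 314024\right) = -2846826 + \left(127253 - 314024\right) = -2846826 - 186771 = -3033597$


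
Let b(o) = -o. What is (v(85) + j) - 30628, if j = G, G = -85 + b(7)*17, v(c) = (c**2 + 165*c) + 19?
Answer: -9563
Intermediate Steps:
v(c) = 19 + c**2 + 165*c
G = -204 (G = -85 - 1*7*17 = -85 - 7*17 = -85 - 119 = -204)
j = -204
(v(85) + j) - 30628 = ((19 + 85**2 + 165*85) - 204) - 30628 = ((19 + 7225 + 14025) - 204) - 30628 = (21269 - 204) - 30628 = 21065 - 30628 = -9563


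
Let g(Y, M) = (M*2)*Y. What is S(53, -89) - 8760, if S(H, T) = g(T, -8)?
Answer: -7336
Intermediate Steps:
g(Y, M) = 2*M*Y (g(Y, M) = (2*M)*Y = 2*M*Y)
S(H, T) = -16*T (S(H, T) = 2*(-8)*T = -16*T)
S(53, -89) - 8760 = -16*(-89) - 8760 = 1424 - 8760 = -7336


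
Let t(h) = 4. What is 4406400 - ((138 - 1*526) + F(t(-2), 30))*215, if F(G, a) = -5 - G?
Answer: 4491755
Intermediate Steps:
4406400 - ((138 - 1*526) + F(t(-2), 30))*215 = 4406400 - ((138 - 1*526) + (-5 - 1*4))*215 = 4406400 - ((138 - 526) + (-5 - 4))*215 = 4406400 - (-388 - 9)*215 = 4406400 - (-397)*215 = 4406400 - 1*(-85355) = 4406400 + 85355 = 4491755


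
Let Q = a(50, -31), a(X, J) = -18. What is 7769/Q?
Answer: -7769/18 ≈ -431.61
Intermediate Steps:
Q = -18
7769/Q = 7769/(-18) = 7769*(-1/18) = -7769/18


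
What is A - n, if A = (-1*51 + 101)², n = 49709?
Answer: -47209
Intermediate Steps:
A = 2500 (A = (-51 + 101)² = 50² = 2500)
A - n = 2500 - 1*49709 = 2500 - 49709 = -47209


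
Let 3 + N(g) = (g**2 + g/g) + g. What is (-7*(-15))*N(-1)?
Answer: -210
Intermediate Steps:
N(g) = -2 + g + g**2 (N(g) = -3 + ((g**2 + g/g) + g) = -3 + ((g**2 + 1) + g) = -3 + ((1 + g**2) + g) = -3 + (1 + g + g**2) = -2 + g + g**2)
(-7*(-15))*N(-1) = (-7*(-15))*(-2 - 1 + (-1)**2) = 105*(-2 - 1 + 1) = 105*(-2) = -210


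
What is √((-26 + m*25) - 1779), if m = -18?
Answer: I*√2255 ≈ 47.487*I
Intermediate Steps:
√((-26 + m*25) - 1779) = √((-26 - 18*25) - 1779) = √((-26 - 450) - 1779) = √(-476 - 1779) = √(-2255) = I*√2255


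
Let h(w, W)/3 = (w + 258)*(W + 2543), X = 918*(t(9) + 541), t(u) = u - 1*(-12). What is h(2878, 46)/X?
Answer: 676592/14331 ≈ 47.212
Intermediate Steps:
t(u) = 12 + u (t(u) = u + 12 = 12 + u)
X = 515916 (X = 918*((12 + 9) + 541) = 918*(21 + 541) = 918*562 = 515916)
h(w, W) = 3*(258 + w)*(2543 + W) (h(w, W) = 3*((w + 258)*(W + 2543)) = 3*((258 + w)*(2543 + W)) = 3*(258 + w)*(2543 + W))
h(2878, 46)/X = (1968282 + 774*46 + 7629*2878 + 3*46*2878)/515916 = (1968282 + 35604 + 21956262 + 397164)*(1/515916) = 24357312*(1/515916) = 676592/14331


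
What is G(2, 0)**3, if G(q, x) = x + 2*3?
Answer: 216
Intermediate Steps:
G(q, x) = 6 + x (G(q, x) = x + 6 = 6 + x)
G(2, 0)**3 = (6 + 0)**3 = 6**3 = 216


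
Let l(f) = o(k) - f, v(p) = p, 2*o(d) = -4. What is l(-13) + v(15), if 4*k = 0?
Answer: 26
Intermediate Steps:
k = 0 (k = (¼)*0 = 0)
o(d) = -2 (o(d) = (½)*(-4) = -2)
l(f) = -2 - f
l(-13) + v(15) = (-2 - 1*(-13)) + 15 = (-2 + 13) + 15 = 11 + 15 = 26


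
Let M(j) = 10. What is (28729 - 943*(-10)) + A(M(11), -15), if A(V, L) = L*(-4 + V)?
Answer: 38069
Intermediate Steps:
(28729 - 943*(-10)) + A(M(11), -15) = (28729 - 943*(-10)) - 15*(-4 + 10) = (28729 + 9430) - 15*6 = 38159 - 90 = 38069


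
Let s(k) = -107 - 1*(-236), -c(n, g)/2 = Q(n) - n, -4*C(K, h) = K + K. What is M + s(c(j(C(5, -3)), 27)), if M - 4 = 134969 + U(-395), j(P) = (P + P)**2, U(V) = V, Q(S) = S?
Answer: 134707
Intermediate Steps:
C(K, h) = -K/2 (C(K, h) = -(K + K)/4 = -K/2)
j(P) = 4*P**2 (j(P) = (2*P)**2 = 4*P**2)
c(n, g) = 0 (c(n, g) = -2*(n - n) = -2*0 = 0)
s(k) = 129 (s(k) = -107 + 236 = 129)
M = 134578 (M = 4 + (134969 - 395) = 4 + 134574 = 134578)
M + s(c(j(C(5, -3)), 27)) = 134578 + 129 = 134707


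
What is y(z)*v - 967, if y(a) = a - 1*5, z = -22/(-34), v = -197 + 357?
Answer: -28279/17 ≈ -1663.5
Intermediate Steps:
v = 160
z = 11/17 (z = -22*(-1/34) = 11/17 ≈ 0.64706)
y(a) = -5 + a (y(a) = a - 5 = -5 + a)
y(z)*v - 967 = (-5 + 11/17)*160 - 967 = -74/17*160 - 967 = -11840/17 - 967 = -28279/17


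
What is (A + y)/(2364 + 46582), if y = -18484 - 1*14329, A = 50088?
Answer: 17275/48946 ≈ 0.35294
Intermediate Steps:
y = -32813 (y = -18484 - 14329 = -32813)
(A + y)/(2364 + 46582) = (50088 - 32813)/(2364 + 46582) = 17275/48946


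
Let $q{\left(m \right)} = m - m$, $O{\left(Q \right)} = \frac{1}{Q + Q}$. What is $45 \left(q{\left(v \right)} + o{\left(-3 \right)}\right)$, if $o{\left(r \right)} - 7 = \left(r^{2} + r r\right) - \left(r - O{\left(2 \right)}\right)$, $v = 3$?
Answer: $\frac{5085}{4} \approx 1271.3$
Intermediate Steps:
$O{\left(Q \right)} = \frac{1}{2 Q}$
$q{\left(m \right)} = 0$
$o{\left(r \right)} = \frac{29}{4} - r + 2 r^{2}$ ($o{\left(r \right)} = 7 - \left(- \frac{1}{4} + r - r^{2} - r r\right) = 7 - \left(- \frac{1}{4} + r - 2 r^{2}\right) = 7 + \left(\frac{1}{4} - r + 2 r^{2}\right) = \frac{29}{4} - r + 2 r^{2}$)
$45 \left(q{\left(v \right)} + o{\left(-3 \right)}\right) = 45 \left(0 + \left(\frac{29}{4} - -3 + 2 \left(-3\right)^{2}\right)\right) = 45 \left(0 + \left(\frac{29}{4} + 3 + 2 \cdot 9\right)\right) = 45 \left(0 + \left(\frac{29}{4} + 3 + 18\right)\right) = 45 \left(0 + \frac{113}{4}\right) = 45 \cdot \frac{113}{4} = \frac{5085}{4}$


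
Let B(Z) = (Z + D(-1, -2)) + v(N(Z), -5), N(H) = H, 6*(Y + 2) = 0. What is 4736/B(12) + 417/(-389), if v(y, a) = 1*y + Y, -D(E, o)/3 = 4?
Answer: 919067/1945 ≈ 472.53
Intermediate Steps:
Y = -2 (Y = -2 + (⅙)*0 = -2 + 0 = -2)
D(E, o) = -12 (D(E, o) = -3*4 = -12)
v(y, a) = -2 + y (v(y, a) = 1*y - 2 = y - 2 = -2 + y)
B(Z) = -14 + 2*Z (B(Z) = (Z - 12) + (-2 + Z) = (-12 + Z) + (-2 + Z) = -14 + 2*Z)
4736/B(12) + 417/(-389) = 4736/(-14 + 2*12) + 417/(-389) = 4736/(-14 + 24) + 417*(-1/389) = 4736/10 - 417/389 = 4736*(⅒) - 417/389 = 2368/5 - 417/389 = 919067/1945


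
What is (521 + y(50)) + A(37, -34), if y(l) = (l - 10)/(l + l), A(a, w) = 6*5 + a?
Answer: 2942/5 ≈ 588.40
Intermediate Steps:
A(a, w) = 30 + a
y(l) = (-10 + l)/(2*l) (y(l) = (-10 + l)/((2*l)) = (-10 + l)*(1/(2*l)) = (-10 + l)/(2*l))
(521 + y(50)) + A(37, -34) = (521 + (½)*(-10 + 50)/50) + (30 + 37) = (521 + (½)*(1/50)*40) + 67 = (521 + ⅖) + 67 = 2607/5 + 67 = 2942/5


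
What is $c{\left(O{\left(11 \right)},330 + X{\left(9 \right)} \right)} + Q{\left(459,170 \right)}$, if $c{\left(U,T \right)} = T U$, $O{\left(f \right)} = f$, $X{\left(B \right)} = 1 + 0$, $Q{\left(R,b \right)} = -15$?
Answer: $3626$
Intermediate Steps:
$X{\left(B \right)} = 1$
$c{\left(O{\left(11 \right)},330 + X{\left(9 \right)} \right)} + Q{\left(459,170 \right)} = \left(330 + 1\right) 11 - 15 = 331 \cdot 11 - 15 = 3641 - 15 = 3626$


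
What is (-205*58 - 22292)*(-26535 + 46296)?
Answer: -675470502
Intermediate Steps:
(-205*58 - 22292)*(-26535 + 46296) = (-11890 - 22292)*19761 = -34182*19761 = -675470502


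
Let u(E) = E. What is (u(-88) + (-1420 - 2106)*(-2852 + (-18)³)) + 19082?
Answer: 30638778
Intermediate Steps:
(u(-88) + (-1420 - 2106)*(-2852 + (-18)³)) + 19082 = (-88 + (-1420 - 2106)*(-2852 + (-18)³)) + 19082 = (-88 - 3526*(-2852 - 5832)) + 19082 = (-88 - 3526*(-8684)) + 19082 = (-88 + 30619784) + 19082 = 30619696 + 19082 = 30638778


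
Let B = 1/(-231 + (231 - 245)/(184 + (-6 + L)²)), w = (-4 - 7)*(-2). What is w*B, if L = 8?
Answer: -2068/21721 ≈ -0.095207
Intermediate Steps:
w = 22 (w = -11*(-2) = 22)
B = -94/21721 (B = 1/(-231 + (231 - 245)/(184 + (-6 + 8)²)) = 1/(-231 - 14/(184 + 2²)) = 1/(-231 - 14/(184 + 4)) = 1/(-231 - 14/188) = 1/(-231 - 14*1/188) = 1/(-231 - 7/94) = 1/(-21721/94) = -94/21721 ≈ -0.0043276)
w*B = 22*(-94/21721) = -2068/21721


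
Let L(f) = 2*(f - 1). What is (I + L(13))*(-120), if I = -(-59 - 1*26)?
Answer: -13080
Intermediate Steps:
L(f) = -2 + 2*f (L(f) = 2*(-1 + f) = -2 + 2*f)
I = 85 (I = -(-59 - 26) = -1*(-85) = 85)
(I + L(13))*(-120) = (85 + (-2 + 2*13))*(-120) = (85 + (-2 + 26))*(-120) = (85 + 24)*(-120) = 109*(-120) = -13080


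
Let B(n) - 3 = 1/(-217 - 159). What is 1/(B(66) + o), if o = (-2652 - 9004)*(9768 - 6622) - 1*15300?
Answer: -376/13793587449 ≈ -2.7259e-8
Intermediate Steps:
B(n) = 1127/376 (B(n) = 3 + 1/(-217 - 159) = 3 + 1/(-376) = 3 - 1/376 = 1127/376)
o = -36685076 (o = -11656*3146 - 15300 = -36669776 - 15300 = -36685076)
1/(B(66) + o) = 1/(1127/376 - 36685076) = 1/(-13793587449/376) = -376/13793587449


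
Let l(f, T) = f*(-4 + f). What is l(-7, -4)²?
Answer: 5929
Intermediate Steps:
l(-7, -4)² = (-7*(-4 - 7))² = (-7*(-11))² = 77² = 5929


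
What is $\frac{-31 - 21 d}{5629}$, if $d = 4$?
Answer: $- \frac{115}{5629} \approx -0.02043$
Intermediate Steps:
$\frac{-31 - 21 d}{5629} = \frac{-31 - 84}{5629} = \left(-31 - 84\right) \frac{1}{5629} = \left(-115\right) \frac{1}{5629} = - \frac{115}{5629}$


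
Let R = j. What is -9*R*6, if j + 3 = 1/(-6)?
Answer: 171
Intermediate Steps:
j = -19/6 (j = -3 + 1/(-6) = -3 + 1*(-⅙) = -3 - ⅙ = -19/6 ≈ -3.1667)
R = -19/6 ≈ -3.1667
-9*R*6 = -9*(-19/6)*6 = (57/2)*6 = 171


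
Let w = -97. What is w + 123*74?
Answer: 9005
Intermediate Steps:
w + 123*74 = -97 + 123*74 = -97 + 9102 = 9005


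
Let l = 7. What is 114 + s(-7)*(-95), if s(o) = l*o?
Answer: 4769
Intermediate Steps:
s(o) = 7*o
114 + s(-7)*(-95) = 114 + (7*(-7))*(-95) = 114 - 49*(-95) = 114 + 4655 = 4769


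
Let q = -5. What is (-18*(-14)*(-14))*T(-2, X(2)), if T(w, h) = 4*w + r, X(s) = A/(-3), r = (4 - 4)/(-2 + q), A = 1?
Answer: 28224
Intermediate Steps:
r = 0 (r = (4 - 4)/(-2 - 5) = 0/(-7) = 0*(-⅐) = 0)
X(s) = -⅓ (X(s) = 1/(-3) = 1*(-⅓) = -⅓)
T(w, h) = 4*w (T(w, h) = 4*w + 0 = 4*w)
(-18*(-14)*(-14))*T(-2, X(2)) = (-18*(-14)*(-14))*(4*(-2)) = (252*(-14))*(-8) = -3528*(-8) = 28224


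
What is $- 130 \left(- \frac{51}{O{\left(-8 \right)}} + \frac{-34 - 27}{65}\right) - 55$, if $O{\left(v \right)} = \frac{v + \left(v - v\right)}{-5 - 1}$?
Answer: $\frac{10079}{2} \approx 5039.5$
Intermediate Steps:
$O{\left(v \right)} = - \frac{v}{6}$ ($O{\left(v \right)} = \frac{v + 0}{-6} = v \left(- \frac{1}{6}\right) = - \frac{v}{6}$)
$- 130 \left(- \frac{51}{O{\left(-8 \right)}} + \frac{-34 - 27}{65}\right) - 55 = - 130 \left(- \frac{51}{\left(- \frac{1}{6}\right) \left(-8\right)} + \frac{-34 - 27}{65}\right) - 55 = - 130 \left(- \frac{51}{\frac{4}{3}} + \left(-34 - 27\right) \frac{1}{65}\right) - 55 = - 130 \left(\left(-51\right) \frac{3}{4} - \frac{61}{65}\right) - 55 = - 130 \left(- \frac{153}{4} - \frac{61}{65}\right) - 55 = \left(-130\right) \left(- \frac{10189}{260}\right) - 55 = \frac{10189}{2} - 55 = \frac{10079}{2}$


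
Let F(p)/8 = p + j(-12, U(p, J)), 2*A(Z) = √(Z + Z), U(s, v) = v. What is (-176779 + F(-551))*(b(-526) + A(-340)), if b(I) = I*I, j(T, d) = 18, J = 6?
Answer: -50090253068 - 181043*I*√170 ≈ -5.009e+10 - 2.3605e+6*I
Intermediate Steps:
A(Z) = √2*√Z/2 (A(Z) = √(Z + Z)/2 = √(2*Z)/2 = (√2*√Z)/2 = √2*√Z/2)
b(I) = I²
F(p) = 144 + 8*p (F(p) = 8*(p + 18) = 8*(18 + p) = 144 + 8*p)
(-176779 + F(-551))*(b(-526) + A(-340)) = (-176779 + (144 + 8*(-551)))*((-526)² + √2*√(-340)/2) = (-176779 + (144 - 4408))*(276676 + √2*(2*I*√85)/2) = (-176779 - 4264)*(276676 + I*√170) = -181043*(276676 + I*√170) = -50090253068 - 181043*I*√170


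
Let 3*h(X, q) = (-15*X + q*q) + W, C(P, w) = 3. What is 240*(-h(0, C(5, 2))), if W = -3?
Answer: -480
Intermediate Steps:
h(X, q) = -1 - 5*X + q**2/3 (h(X, q) = ((-15*X + q*q) - 3)/3 = ((-15*X + q**2) - 3)/3 = ((q**2 - 15*X) - 3)/3 = (-3 + q**2 - 15*X)/3 = -1 - 5*X + q**2/3)
240*(-h(0, C(5, 2))) = 240*(-(-1 - 5*0 + (1/3)*3**2)) = 240*(-(-1 + 0 + (1/3)*9)) = 240*(-(-1 + 0 + 3)) = 240*(-1*2) = 240*(-2) = -480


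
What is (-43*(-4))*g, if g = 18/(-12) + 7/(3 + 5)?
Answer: -215/2 ≈ -107.50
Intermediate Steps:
g = -5/8 (g = 18*(-1/12) + 7/8 = -3/2 + 7*(⅛) = -3/2 + 7/8 = -5/8 ≈ -0.62500)
(-43*(-4))*g = -43*(-4)*(-5/8) = 172*(-5/8) = -215/2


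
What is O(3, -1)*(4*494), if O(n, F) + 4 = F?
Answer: -9880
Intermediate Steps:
O(n, F) = -4 + F
O(3, -1)*(4*494) = (-4 - 1)*(4*494) = -5*1976 = -9880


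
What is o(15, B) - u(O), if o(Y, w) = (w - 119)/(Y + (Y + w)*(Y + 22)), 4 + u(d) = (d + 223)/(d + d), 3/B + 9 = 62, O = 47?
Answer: 1310725/1425087 ≈ 0.91975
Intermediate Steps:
B = 3/53 (B = 3/(-9 + 62) = 3/53 ≈ 0.056604)
u(d) = -4 + (223 + d)/(2*d) (u(d) = -4 + (d + 223)/(d + d) = -4 + (223 + d)/((2*d)) = -4 + (223 + d)*(1/(2*d)) = -4 + (223 + d)/(2*d))
o(Y, w) = (-119 + w)/(Y + (22 + Y)*(Y + w)) (o(Y, w) = (-119 + w)/(Y + (Y + w)*(22 + Y)) = (-119 + w)/(Y + (22 + Y)*(Y + w)))
o(15, B) - u(O) = (-119 + 3/53)/(15² + 22*(3/53) + 23*15 + 15*(3/53)) - (223 - 7*47)/(2*47) = -6304/53/(225 + 66/53 + 345 + 45/53) - (223 - 329)/(2*47) = -6304/53/(30321/53) - (-106)/(2*47) = (53/30321)*(-6304/53) - 1*(-53/47) = -6304/30321 + 53/47 = 1310725/1425087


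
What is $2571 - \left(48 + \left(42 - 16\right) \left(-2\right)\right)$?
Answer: $2575$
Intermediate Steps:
$2571 - \left(48 + \left(42 - 16\right) \left(-2\right)\right) = 2571 - \left(48 + 26 \left(-2\right)\right) = 2571 - \left(48 - 52\right) = 2571 - -4 = 2571 + 4 = 2575$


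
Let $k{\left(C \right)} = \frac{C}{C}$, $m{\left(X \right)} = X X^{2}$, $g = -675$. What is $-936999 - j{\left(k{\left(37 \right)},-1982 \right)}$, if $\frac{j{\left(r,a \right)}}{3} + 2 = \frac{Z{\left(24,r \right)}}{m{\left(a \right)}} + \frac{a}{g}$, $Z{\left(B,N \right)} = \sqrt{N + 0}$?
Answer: $- \frac{1641473583145433701}{1751836087800} \approx -9.37 \cdot 10^{5}$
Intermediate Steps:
$Z{\left(B,N \right)} = \sqrt{N}$
$m{\left(X \right)} = X^{3}$
$k{\left(C \right)} = 1$
$j{\left(r,a \right)} = -6 - \frac{a}{225} + \frac{3 \sqrt{r}}{a^{3}}$ ($j{\left(r,a \right)} = -6 + 3 \left(\frac{\sqrt{r}}{a^{3}} + \frac{a}{-675}\right) = -6 + 3 \left(\frac{\sqrt{r}}{a^{3}} + a \left(- \frac{1}{675}\right)\right) = -6 + 3 \left(\frac{\sqrt{r}}{a^{3}} - \frac{a}{675}\right) = -6 + 3 \left(- \frac{a}{675} + \frac{\sqrt{r}}{a^{3}}\right) = -6 - \left(\frac{a}{225} - \frac{3 \sqrt{r}}{a^{3}}\right) = -6 - \frac{a}{225} + \frac{3 \sqrt{r}}{a^{3}}$)
$-936999 - j{\left(k{\left(37 \right)},-1982 \right)} = -936999 - \left(-6 - - \frac{1982}{225} + \frac{3 \sqrt{1}}{-7785938168}\right) = -936999 - \left(-6 + \frac{1982}{225} + 3 \left(- \frac{1}{7785938168}\right) 1\right) = -936999 - \left(-6 + \frac{1982}{225} - \frac{3}{7785938168}\right) = -936999 - \frac{4920712921501}{1751836087800} = - \frac{1641473583145433701}{1751836087800}$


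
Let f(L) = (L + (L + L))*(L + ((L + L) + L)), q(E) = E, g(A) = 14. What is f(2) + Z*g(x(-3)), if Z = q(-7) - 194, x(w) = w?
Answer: -2766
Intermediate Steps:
f(L) = 12*L² (f(L) = (L + 2*L)*(L + (2*L + L)) = (3*L)*(L + 3*L) = (3*L)*(4*L) = 12*L²)
Z = -201 (Z = -7 - 194 = -201)
f(2) + Z*g(x(-3)) = 12*2² - 201*14 = 12*4 - 2814 = 48 - 2814 = -2766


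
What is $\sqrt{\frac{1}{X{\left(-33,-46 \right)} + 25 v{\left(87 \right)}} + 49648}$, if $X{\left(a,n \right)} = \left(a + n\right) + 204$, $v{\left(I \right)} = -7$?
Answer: $\frac{\sqrt{4964798}}{10} \approx 222.82$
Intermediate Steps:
$X{\left(a,n \right)} = 204 + a + n$
$\sqrt{\frac{1}{X{\left(-33,-46 \right)} + 25 v{\left(87 \right)}} + 49648} = \sqrt{\frac{1}{\left(204 - 33 - 46\right) + 25 \left(-7\right)} + 49648} = \sqrt{\frac{1}{125 - 175} + 49648} = \sqrt{\frac{1}{-50} + 49648} = \sqrt{- \frac{1}{50} + 49648} = \sqrt{\frac{2482399}{50}} = \frac{\sqrt{4964798}}{10}$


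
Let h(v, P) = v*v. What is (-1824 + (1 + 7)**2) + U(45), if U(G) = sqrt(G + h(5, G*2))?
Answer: -1760 + sqrt(70) ≈ -1751.6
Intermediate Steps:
h(v, P) = v**2
U(G) = sqrt(25 + G) (U(G) = sqrt(G + 5**2) = sqrt(G + 25) = sqrt(25 + G))
(-1824 + (1 + 7)**2) + U(45) = (-1824 + (1 + 7)**2) + sqrt(25 + 45) = (-1824 + 8**2) + sqrt(70) = (-1824 + 64) + sqrt(70) = -1760 + sqrt(70)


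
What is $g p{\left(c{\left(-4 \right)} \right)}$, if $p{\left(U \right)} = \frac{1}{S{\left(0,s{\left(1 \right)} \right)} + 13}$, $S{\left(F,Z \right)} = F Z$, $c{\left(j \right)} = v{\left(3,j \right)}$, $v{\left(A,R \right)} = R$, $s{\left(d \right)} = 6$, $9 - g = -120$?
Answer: $\frac{129}{13} \approx 9.9231$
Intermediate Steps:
$g = 129$ ($g = 9 - -120 = 9 + 120 = 129$)
$c{\left(j \right)} = j$
$p{\left(U \right)} = \frac{1}{13}$ ($p{\left(U \right)} = \frac{1}{0 \cdot 6 + 13} = \frac{1}{0 + 13} = \frac{1}{13}$)
$g p{\left(c{\left(-4 \right)} \right)} = 129 \cdot \frac{1}{13} = \frac{129}{13}$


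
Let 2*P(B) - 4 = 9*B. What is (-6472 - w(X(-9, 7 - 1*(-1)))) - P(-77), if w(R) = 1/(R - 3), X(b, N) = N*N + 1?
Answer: -189953/31 ≈ -6127.5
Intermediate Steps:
X(b, N) = 1 + N² (X(b, N) = N² + 1 = 1 + N²)
P(B) = 2 + 9*B/2 (P(B) = 2 + (9*B)/2 = 2 + 9*B/2)
w(R) = 1/(-3 + R)
(-6472 - w(X(-9, 7 - 1*(-1)))) - P(-77) = (-6472 - 1/(-3 + (1 + (7 - 1*(-1))²))) - (2 + (9/2)*(-77)) = (-6472 - 1/(-3 + (1 + (7 + 1)²))) - (2 - 693/2) = (-6472 - 1/(-3 + (1 + 8²))) - 1*(-689/2) = (-6472 - 1/(-3 + (1 + 64))) + 689/2 = (-6472 - 1/(-3 + 65)) + 689/2 = (-6472 - 1/62) + 689/2 = -401265/62 + 689/2 = -189953/31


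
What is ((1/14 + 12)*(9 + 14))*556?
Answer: 1080586/7 ≈ 1.5437e+5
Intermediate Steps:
((1/14 + 12)*(9 + 14))*556 = ((1/14 + 12)*23)*556 = ((169/14)*23)*556 = (3887/14)*556 = 1080586/7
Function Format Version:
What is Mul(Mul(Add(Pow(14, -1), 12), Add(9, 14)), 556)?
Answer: Rational(1080586, 7) ≈ 1.5437e+5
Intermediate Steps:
Mul(Mul(Add(Pow(14, -1), 12), Add(9, 14)), 556) = Mul(Mul(Add(Rational(1, 14), 12), 23), 556) = Mul(Mul(Rational(169, 14), 23), 556) = Mul(Rational(3887, 14), 556) = Rational(1080586, 7)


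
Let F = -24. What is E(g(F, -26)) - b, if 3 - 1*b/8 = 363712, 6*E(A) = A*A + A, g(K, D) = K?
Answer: 2909764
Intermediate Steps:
E(A) = A/6 + A²/6 (E(A) = (A*A + A)/6 = (A² + A)/6 = (A + A²)/6 = A/6 + A²/6)
b = -2909672 (b = 24 - 8*363712 = 24 - 2909696 = -2909672)
E(g(F, -26)) - b = (⅙)*(-24)*(1 - 24) - 1*(-2909672) = (⅙)*(-24)*(-23) + 2909672 = 92 + 2909672 = 2909764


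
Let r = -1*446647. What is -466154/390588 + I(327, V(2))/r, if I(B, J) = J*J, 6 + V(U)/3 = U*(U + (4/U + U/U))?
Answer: -104131265155/87227479218 ≈ -1.1938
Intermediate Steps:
r = -446647
V(U) = -18 + 3*U*(1 + U + 4/U) (V(U) = -18 + 3*(U*(U + (4/U + U/U))) = -18 + 3*(U*(U + (4/U + 1))) = -18 + 3*(U*(U + (1 + 4/U))) = -18 + 3*(U*(1 + U + 4/U)) = -18 + 3*U*(1 + U + 4/U))
I(B, J) = J**2
-466154/390588 + I(327, V(2))/r = -466154/390588 + (-6 + 3*2 + 3*2**2)**2/(-446647) = -466154*1/390588 + (-6 + 6 + 3*4)**2*(-1/446647) = -233077/195294 + (-6 + 6 + 12)**2*(-1/446647) = -233077/195294 + 12**2*(-1/446647) = -233077/195294 + 144*(-1/446647) = -233077/195294 - 144/446647 = -104131265155/87227479218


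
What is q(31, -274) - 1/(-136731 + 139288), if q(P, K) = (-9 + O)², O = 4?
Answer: 63924/2557 ≈ 25.000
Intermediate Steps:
q(P, K) = 25 (q(P, K) = (-9 + 4)² = (-5)² = 25)
q(31, -274) - 1/(-136731 + 139288) = 25 - 1/(-136731 + 139288) = 25 - 1/2557 = 63924/2557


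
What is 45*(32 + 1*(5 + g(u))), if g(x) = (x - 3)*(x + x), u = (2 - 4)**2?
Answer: 2025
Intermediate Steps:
u = 4 (u = (-2)**2 = 4)
g(x) = 2*x*(-3 + x) (g(x) = (-3 + x)*(2*x) = 2*x*(-3 + x))
45*(32 + 1*(5 + g(u))) = 45*(32 + 1*(5 + 2*4*(-3 + 4))) = 45*(32 + 1*(5 + 2*4*1)) = 45*(32 + 1*(5 + 8)) = 45*(32 + 1*13) = 45*(32 + 13) = 45*45 = 2025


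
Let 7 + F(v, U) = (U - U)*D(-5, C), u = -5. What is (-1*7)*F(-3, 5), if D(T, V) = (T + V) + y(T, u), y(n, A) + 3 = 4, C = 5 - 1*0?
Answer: 49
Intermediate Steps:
C = 5 (C = 5 + 0 = 5)
y(n, A) = 1 (y(n, A) = -3 + 4 = 1)
D(T, V) = 1 + T + V (D(T, V) = (T + V) + 1 = 1 + T + V)
F(v, U) = -7 (F(v, U) = -7 + (U - U)*(1 - 5 + 5) = -7 + 0*1 = -7 + 0 = -7)
(-1*7)*F(-3, 5) = -1*7*(-7) = -7*(-7) = 49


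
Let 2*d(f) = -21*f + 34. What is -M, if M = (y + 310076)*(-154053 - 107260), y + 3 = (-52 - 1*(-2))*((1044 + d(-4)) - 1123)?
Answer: 81287418849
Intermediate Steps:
d(f) = 17 - 21*f/2 (d(f) = (-21*f + 34)/2 = (34 - 21*f)/2 = 17 - 21*f/2)
y = 997 (y = -3 + (-52 - 1*(-2))*((1044 + (17 - 21/2*(-4))) - 1123) = -3 + (-52 + 2)*((1044 + (17 + 42)) - 1123) = -3 - 50*((1044 + 59) - 1123) = -3 - 50*(1103 - 1123) = -3 - 50*(-20) = -3 + 1000 = 997)
M = -81287418849 (M = (997 + 310076)*(-154053 - 107260) = 311073*(-261313) = -81287418849)
-M = -1*(-81287418849) = 81287418849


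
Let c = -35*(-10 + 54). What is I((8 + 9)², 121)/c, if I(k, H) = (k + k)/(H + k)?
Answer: -289/315700 ≈ -0.00091543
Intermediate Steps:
c = -1540 (c = -35*44 = -1540)
I(k, H) = 2*k/(H + k) (I(k, H) = (2*k)/(H + k) = 2*k/(H + k))
I((8 + 9)², 121)/c = (2*(8 + 9)²/(121 + (8 + 9)²))/(-1540) = (2*17²/(121 + 17²))*(-1/1540) = (2*289/(121 + 289))*(-1/1540) = (2*289/410)*(-1/1540) = (2*289*(1/410))*(-1/1540) = (289/205)*(-1/1540) = -289/315700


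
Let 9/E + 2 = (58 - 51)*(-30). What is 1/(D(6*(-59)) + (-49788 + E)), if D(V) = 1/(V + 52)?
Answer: -32012/1593814921 ≈ -2.0085e-5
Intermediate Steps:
E = -9/212 (E = 9/(-2 + (58 - 51)*(-30)) = 9/(-2 + 7*(-30)) = 9/(-2 - 210) = 9/(-212) = 9*(-1/212) = -9/212 ≈ -0.042453)
D(V) = 1/(52 + V)
1/(D(6*(-59)) + (-49788 + E)) = 1/(1/(52 + 6*(-59)) + (-49788 - 9/212)) = 1/(1/(52 - 354) - 10555065/212) = 1/(1/(-302) - 10555065/212) = 1/(-1/302 - 10555065/212) = 1/(-1593814921/32012) = -32012/1593814921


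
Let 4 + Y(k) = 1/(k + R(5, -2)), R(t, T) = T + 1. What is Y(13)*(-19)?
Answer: 893/12 ≈ 74.417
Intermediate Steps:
R(t, T) = 1 + T
Y(k) = -4 + 1/(-1 + k) (Y(k) = -4 + 1/(k + (1 - 2)) = -4 + 1/(k - 1) = -4 + 1/(-1 + k))
Y(13)*(-19) = ((5 - 4*13)/(-1 + 13))*(-19) = ((5 - 52)/12)*(-19) = ((1/12)*(-47))*(-19) = -47/12*(-19) = 893/12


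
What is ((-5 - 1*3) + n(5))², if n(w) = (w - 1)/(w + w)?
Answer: 1444/25 ≈ 57.760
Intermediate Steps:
n(w) = (-1 + w)/(2*w) (n(w) = (-1 + w)/((2*w)) = (-1 + w)*(1/(2*w)) = (-1 + w)/(2*w))
((-5 - 1*3) + n(5))² = ((-5 - 1*3) + (½)*(-1 + 5)/5)² = ((-5 - 3) + (½)*(⅕)*4)² = (-8 + ⅖)² = (-38/5)² = 1444/25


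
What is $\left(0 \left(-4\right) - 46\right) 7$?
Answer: $-322$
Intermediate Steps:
$\left(0 \left(-4\right) - 46\right) 7 = \left(0 - 46\right) 7 = \left(-46\right) 7 = -322$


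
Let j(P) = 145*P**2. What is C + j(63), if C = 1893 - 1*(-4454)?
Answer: 581852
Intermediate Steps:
C = 6347 (C = 1893 + 4454 = 6347)
C + j(63) = 6347 + 145*63**2 = 6347 + 145*3969 = 6347 + 575505 = 581852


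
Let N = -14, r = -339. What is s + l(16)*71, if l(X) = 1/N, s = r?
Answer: -4817/14 ≈ -344.07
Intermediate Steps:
s = -339
l(X) = -1/14 (l(X) = 1/(-14) = -1/14)
s + l(16)*71 = -339 - 1/14*71 = -339 - 71/14 = -4817/14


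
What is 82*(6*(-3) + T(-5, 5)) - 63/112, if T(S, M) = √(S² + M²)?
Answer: -23625/16 + 410*√2 ≈ -896.74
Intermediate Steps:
T(S, M) = √(M² + S²)
82*(6*(-3) + T(-5, 5)) - 63/112 = 82*(6*(-3) + √(5² + (-5)²)) - 63/112 = 82*(-18 + √(25 + 25)) - 63*1/112 = 82*(-18 + √50) - 9/16 = 82*(-18 + 5*√2) - 9/16 = (-1476 + 410*√2) - 9/16 = -23625/16 + 410*√2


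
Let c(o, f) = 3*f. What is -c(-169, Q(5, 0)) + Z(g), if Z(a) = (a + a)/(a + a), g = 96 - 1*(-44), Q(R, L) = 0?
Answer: 1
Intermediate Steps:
g = 140 (g = 96 + 44 = 140)
Z(a) = 1 (Z(a) = (2*a)/((2*a)) = (2*a)*(1/(2*a)) = 1)
-c(-169, Q(5, 0)) + Z(g) = -3*0 + 1 = -1*0 + 1 = 0 + 1 = 1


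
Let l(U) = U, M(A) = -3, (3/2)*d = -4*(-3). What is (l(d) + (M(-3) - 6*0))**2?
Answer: 25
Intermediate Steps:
d = 8 (d = 2*(-4*(-3))/3 = (2/3)*12 = 8)
(l(d) + (M(-3) - 6*0))**2 = (8 + (-3 - 6*0))**2 = (8 + (-3 + 0))**2 = (8 - 3)**2 = 5**2 = 25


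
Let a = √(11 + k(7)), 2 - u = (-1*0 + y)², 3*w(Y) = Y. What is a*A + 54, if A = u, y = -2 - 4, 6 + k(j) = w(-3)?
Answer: -14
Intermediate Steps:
w(Y) = Y/3
k(j) = -7 (k(j) = -6 + (⅓)*(-3) = -6 - 1 = -7)
y = -6
u = -34 (u = 2 - (-1*0 - 6)² = 2 - (0 - 6)² = 2 - 1*(-6)² = 2 - 1*36 = 2 - 36 = -34)
A = -34
a = 2 (a = √(11 - 7) = √4 = 2)
a*A + 54 = 2*(-34) + 54 = -68 + 54 = -14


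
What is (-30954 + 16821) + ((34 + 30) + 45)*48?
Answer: -8901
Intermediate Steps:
(-30954 + 16821) + ((34 + 30) + 45)*48 = -14133 + (64 + 45)*48 = -14133 + 109*48 = -14133 + 5232 = -8901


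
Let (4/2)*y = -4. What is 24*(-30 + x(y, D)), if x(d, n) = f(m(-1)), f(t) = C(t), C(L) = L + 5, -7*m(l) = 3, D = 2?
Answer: -4272/7 ≈ -610.29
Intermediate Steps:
y = -2 (y = (½)*(-4) = -2)
m(l) = -3/7 (m(l) = -⅐*3 = -3/7)
C(L) = 5 + L
f(t) = 5 + t
x(d, n) = 32/7 (x(d, n) = 5 - 3/7 = 32/7)
24*(-30 + x(y, D)) = 24*(-30 + 32/7) = 24*(-178/7) = -4272/7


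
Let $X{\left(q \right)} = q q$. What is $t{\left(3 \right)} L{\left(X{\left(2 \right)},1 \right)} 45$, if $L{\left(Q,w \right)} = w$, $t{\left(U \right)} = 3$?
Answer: $135$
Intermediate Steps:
$X{\left(q \right)} = q^{2}$
$t{\left(3 \right)} L{\left(X{\left(2 \right)},1 \right)} 45 = 3 \cdot 1 \cdot 45 = 3 \cdot 45 = 135$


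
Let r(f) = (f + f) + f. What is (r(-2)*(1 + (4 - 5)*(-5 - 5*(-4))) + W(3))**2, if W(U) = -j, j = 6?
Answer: 6084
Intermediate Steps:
r(f) = 3*f (r(f) = 2*f + f = 3*f)
W(U) = -6 (W(U) = -1*6 = -6)
(r(-2)*(1 + (4 - 5)*(-5 - 5*(-4))) + W(3))**2 = ((3*(-2))*(1 + (4 - 5)*(-5 - 5*(-4))) - 6)**2 = (-6*(1 - (-5 + 20)) - 6)**2 = (-6*(1 - 1*15) - 6)**2 = (-6*(1 - 15) - 6)**2 = (-6*(-14) - 6)**2 = (84 - 6)**2 = 78**2 = 6084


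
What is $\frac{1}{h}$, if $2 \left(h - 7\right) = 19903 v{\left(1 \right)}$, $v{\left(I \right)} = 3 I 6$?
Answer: $\frac{1}{179134} \approx 5.5824 \cdot 10^{-6}$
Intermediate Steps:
$v{\left(I \right)} = 18 I$
$h = 179134$ ($h = 7 + \frac{19903 \cdot 18 \cdot 1}{2} = 7 + \frac{19903 \cdot 18}{2} = 7 + \frac{1}{2} \cdot 358254 = 7 + 179127 = 179134$)
$\frac{1}{h} = \frac{1}{179134}$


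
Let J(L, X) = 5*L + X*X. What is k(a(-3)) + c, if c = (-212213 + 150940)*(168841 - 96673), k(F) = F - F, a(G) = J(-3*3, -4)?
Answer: -4421949864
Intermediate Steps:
J(L, X) = X² + 5*L (J(L, X) = 5*L + X² = X² + 5*L)
a(G) = -29 (a(G) = (-4)² + 5*(-3*3) = 16 + 5*(-9) = 16 - 45 = -29)
k(F) = 0
c = -4421949864 (c = -61273*72168 = -4421949864)
k(a(-3)) + c = 0 - 4421949864 = -4421949864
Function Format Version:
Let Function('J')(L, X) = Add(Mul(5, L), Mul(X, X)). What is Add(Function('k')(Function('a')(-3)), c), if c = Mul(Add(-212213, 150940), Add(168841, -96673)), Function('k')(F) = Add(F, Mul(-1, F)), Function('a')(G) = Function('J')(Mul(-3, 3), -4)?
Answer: -4421949864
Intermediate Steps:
Function('J')(L, X) = Add(Pow(X, 2), Mul(5, L)) (Function('J')(L, X) = Add(Mul(5, L), Pow(X, 2)) = Add(Pow(X, 2), Mul(5, L)))
Function('a')(G) = -29 (Function('a')(G) = Add(Pow(-4, 2), Mul(5, Mul(-3, 3))) = Add(16, Mul(5, -9)) = Add(16, -45) = -29)
Function('k')(F) = 0
c = -4421949864 (c = Mul(-61273, 72168) = -4421949864)
Add(Function('k')(Function('a')(-3)), c) = Add(0, -4421949864) = -4421949864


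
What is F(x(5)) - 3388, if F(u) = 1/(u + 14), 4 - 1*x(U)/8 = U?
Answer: -20327/6 ≈ -3387.8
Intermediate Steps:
x(U) = 32 - 8*U
F(u) = 1/(14 + u)
F(x(5)) - 3388 = 1/(14 + (32 - 8*5)) - 3388 = 1/(14 + (32 - 40)) - 3388 = 1/(14 - 8) - 3388 = 1/6 - 3388 = ⅙ - 3388 = -20327/6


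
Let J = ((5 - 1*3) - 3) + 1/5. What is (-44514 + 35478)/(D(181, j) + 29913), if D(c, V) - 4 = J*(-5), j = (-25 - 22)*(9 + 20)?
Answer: -9036/29921 ≈ -0.30200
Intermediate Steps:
J = -⅘ (J = ((5 - 3) - 3) + ⅕ = (2 - 3) + ⅕ = -1 + ⅕ = -⅘ ≈ -0.80000)
j = -1363 (j = -47*29 = -1363)
D(c, V) = 8 (D(c, V) = 4 - ⅘*(-5) = 4 + 4 = 8)
(-44514 + 35478)/(D(181, j) + 29913) = (-44514 + 35478)/(8 + 29913) = -9036/29921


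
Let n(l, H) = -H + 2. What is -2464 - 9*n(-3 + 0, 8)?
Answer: -2410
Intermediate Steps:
n(l, H) = 2 - H
-2464 - 9*n(-3 + 0, 8) = -2464 - 9*(2 - 1*8) = -2464 - 9*(2 - 8) = -2464 - 9*(-6) = -2464 - 1*(-54) = -2464 + 54 = -2410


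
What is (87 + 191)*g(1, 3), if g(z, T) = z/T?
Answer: 278/3 ≈ 92.667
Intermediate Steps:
(87 + 191)*g(1, 3) = (87 + 191)*(1/3) = 278*(1*(⅓)) = 278*(⅓) = 278/3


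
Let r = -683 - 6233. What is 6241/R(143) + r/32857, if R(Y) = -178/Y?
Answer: -29324887839/5848546 ≈ -5014.0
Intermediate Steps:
r = -6916
6241/R(143) + r/32857 = 6241/((-178/143)) - 6916/32857 = 6241/((-178*1/143)) - 6916*1/32857 = 6241/(-178/143) - 6916/32857 = 6241*(-143/178) - 6916/32857 = -892463/178 - 6916/32857 = -29324887839/5848546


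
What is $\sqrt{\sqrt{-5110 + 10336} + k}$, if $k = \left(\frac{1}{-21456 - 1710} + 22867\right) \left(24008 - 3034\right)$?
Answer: $\frac{\sqrt{794415205945361 + 1656369 \sqrt{5226}}}{1287} \approx 21900.0$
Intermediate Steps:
$k = \frac{5555351090527}{11583}$ ($k = \left(\frac{1}{-23166} + 22867\right) 20974 = \left(- \frac{1}{23166} + 22867\right) 20974 = \frac{529736921}{23166} \cdot 20974 = \frac{5555351090527}{11583} \approx 4.7961 \cdot 10^{8}$)
$\sqrt{\sqrt{-5110 + 10336} + k} = \sqrt{\sqrt{-5110 + 10336} + \frac{5555351090527}{11583}} = \sqrt{\sqrt{5226} + \frac{5555351090527}{11583}} = \sqrt{\frac{5555351090527}{11583} + \sqrt{5226}}$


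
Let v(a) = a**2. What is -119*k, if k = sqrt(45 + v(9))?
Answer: -357*sqrt(14) ≈ -1335.8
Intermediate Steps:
k = 3*sqrt(14) (k = sqrt(45 + 9**2) = sqrt(45 + 81) = sqrt(126) = 3*sqrt(14) ≈ 11.225)
-119*k = -357*sqrt(14)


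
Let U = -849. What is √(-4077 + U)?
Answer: I*√4926 ≈ 70.185*I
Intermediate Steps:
√(-4077 + U) = √(-4077 - 849) = √(-4926) = I*√4926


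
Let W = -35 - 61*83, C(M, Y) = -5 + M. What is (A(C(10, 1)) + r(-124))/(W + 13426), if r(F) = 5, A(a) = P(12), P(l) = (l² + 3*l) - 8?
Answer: 59/2776 ≈ 0.021254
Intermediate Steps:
W = -5098 (W = -35 - 5063 = -5098)
P(l) = -8 + l² + 3*l
A(a) = 172 (A(a) = -8 + 12² + 3*12 = -8 + 144 + 36 = 172)
(A(C(10, 1)) + r(-124))/(W + 13426) = (172 + 5)/(-5098 + 13426) = 177/8328 = 177*(1/8328) = 59/2776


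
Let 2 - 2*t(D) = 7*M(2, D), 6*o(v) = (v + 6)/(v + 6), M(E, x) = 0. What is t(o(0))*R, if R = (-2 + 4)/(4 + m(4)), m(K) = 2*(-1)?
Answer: 1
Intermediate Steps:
m(K) = -2
o(v) = 1/6 (o(v) = ((v + 6)/(v + 6))/6 = ((6 + v)/(6 + v))/6 = (1/6)*1 = 1/6)
R = 1 (R = (-2 + 4)/(4 - 2) = 2/2 = 2*(1/2) = 1)
t(D) = 1 (t(D) = 1 - 7*0/2 = 1 - 1/2*0 = 1 + 0 = 1)
t(o(0))*R = 1*1 = 1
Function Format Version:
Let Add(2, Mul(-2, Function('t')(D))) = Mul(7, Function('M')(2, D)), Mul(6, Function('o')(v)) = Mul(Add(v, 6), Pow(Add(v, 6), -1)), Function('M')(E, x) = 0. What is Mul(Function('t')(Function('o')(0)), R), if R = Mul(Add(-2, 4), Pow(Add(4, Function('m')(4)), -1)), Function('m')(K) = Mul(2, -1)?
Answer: 1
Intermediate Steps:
Function('m')(K) = -2
Function('o')(v) = Rational(1, 6) (Function('o')(v) = Mul(Rational(1, 6), Mul(Add(v, 6), Pow(Add(v, 6), -1))) = Mul(Rational(1, 6), Mul(Add(6, v), Pow(Add(6, v), -1))) = Mul(Rational(1, 6), 1) = Rational(1, 6))
R = 1 (R = Mul(Add(-2, 4), Pow(Add(4, -2), -1)) = Mul(2, Pow(2, -1)) = Mul(2, Rational(1, 2)) = 1)
Function('t')(D) = 1 (Function('t')(D) = Add(1, Mul(Rational(-1, 2), Mul(7, 0))) = Add(1, Mul(Rational(-1, 2), 0)) = Add(1, 0) = 1)
Mul(Function('t')(Function('o')(0)), R) = Mul(1, 1) = 1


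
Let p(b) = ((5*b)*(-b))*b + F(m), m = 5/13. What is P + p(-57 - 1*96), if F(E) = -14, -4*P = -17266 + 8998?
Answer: 17909938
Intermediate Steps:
P = 2067 (P = -(-17266 + 8998)/4 = -¼*(-8268) = 2067)
m = 5/13 (m = 5*(1/13) = 5/13 ≈ 0.38462)
p(b) = -14 - 5*b³ (p(b) = ((5*b)*(-b))*b - 14 = (-5*b²)*b - 14 = -5*b³ - 14 = -14 - 5*b³)
P + p(-57 - 1*96) = 2067 + (-14 - 5*(-57 - 1*96)³) = 2067 + (-14 - 5*(-57 - 96)³) = 2067 + (-14 - 5*(-153)³) = 2067 + (-14 - 5*(-3581577)) = 2067 + (-14 + 17907885) = 2067 + 17907871 = 17909938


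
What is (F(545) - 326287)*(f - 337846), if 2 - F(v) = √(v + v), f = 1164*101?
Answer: 71874712370 + 220282*√1090 ≈ 7.1882e+10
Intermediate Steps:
f = 117564
F(v) = 2 - √2*√v (F(v) = 2 - √(v + v) = 2 - √(2*v) = 2 - √2*√v)
(F(545) - 326287)*(f - 337846) = ((2 - √2*√545) - 326287)*(117564 - 337846) = ((2 - √1090) - 326287)*(-220282) = (-326285 - √1090)*(-220282) = 71874712370 + 220282*√1090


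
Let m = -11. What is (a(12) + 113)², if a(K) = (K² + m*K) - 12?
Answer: 12769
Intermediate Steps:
a(K) = -12 + K² - 11*K (a(K) = (K² - 11*K) - 12 = -12 + K² - 11*K)
(a(12) + 113)² = ((-12 + 12² - 11*12) + 113)² = ((-12 + 144 - 132) + 113)² = (0 + 113)² = 113² = 12769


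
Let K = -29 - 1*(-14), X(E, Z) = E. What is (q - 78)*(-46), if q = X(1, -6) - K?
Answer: 2852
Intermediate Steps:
K = -15 (K = -29 + 14 = -15)
q = 16 (q = 1 - 1*(-15) = 1 + 15 = 16)
(q - 78)*(-46) = (16 - 78)*(-46) = -62*(-46) = 2852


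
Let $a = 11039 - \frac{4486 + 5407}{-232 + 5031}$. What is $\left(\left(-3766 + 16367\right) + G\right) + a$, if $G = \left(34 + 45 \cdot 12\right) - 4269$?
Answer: $\frac{95706162}{4799} \approx 19943.0$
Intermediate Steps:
$G = -3695$ ($G = \left(34 + 540\right) - 4269 = 574 - 4269 = -3695$)
$a = \frac{52966268}{4799}$ ($a = 11039 - \frac{9893}{4799} = \frac{52966268}{4799} \approx 11037.0$)
$\left(\left(-3766 + 16367\right) + G\right) + a = \left(\left(-3766 + 16367\right) - 3695\right) + \frac{52966268}{4799} = \left(12601 - 3695\right) + \frac{52966268}{4799} = 8906 + \frac{52966268}{4799} = \frac{95706162}{4799}$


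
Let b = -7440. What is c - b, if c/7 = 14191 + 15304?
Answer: 213905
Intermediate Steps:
c = 206465 (c = 7*(14191 + 15304) = 7*29495 = 206465)
c - b = 206465 - 1*(-7440) = 206465 + 7440 = 213905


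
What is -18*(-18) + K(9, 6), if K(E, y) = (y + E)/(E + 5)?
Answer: 4551/14 ≈ 325.07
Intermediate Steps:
K(E, y) = (E + y)/(5 + E)
-18*(-18) + K(9, 6) = -18*(-18) + (9 + 6)/(5 + 9) = 324 + 15/14 = 4551/14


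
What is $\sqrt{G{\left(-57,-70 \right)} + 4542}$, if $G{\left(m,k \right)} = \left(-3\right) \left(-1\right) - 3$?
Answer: $\sqrt{4542} \approx 67.394$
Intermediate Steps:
$G{\left(m,k \right)} = 0$ ($G{\left(m,k \right)} = 3 - 3 = 0$)
$\sqrt{G{\left(-57,-70 \right)} + 4542} = \sqrt{0 + 4542} = \sqrt{4542}$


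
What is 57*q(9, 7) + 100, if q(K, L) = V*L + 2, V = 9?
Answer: 3805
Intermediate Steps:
q(K, L) = 2 + 9*L (q(K, L) = 9*L + 2 = 2 + 9*L)
57*q(9, 7) + 100 = 57*(2 + 9*7) + 100 = 57*(2 + 63) + 100 = 57*65 + 100 = 3705 + 100 = 3805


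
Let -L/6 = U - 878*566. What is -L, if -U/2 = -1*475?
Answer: -2975988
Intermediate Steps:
U = 950 (U = -(-2)*475 = -2*(-475) = 950)
L = 2975988 (L = -6*(950 - 878*566) = -6*(950 - 496948) = -6*(-495998) = 2975988)
-L = -1*2975988 = -2975988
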